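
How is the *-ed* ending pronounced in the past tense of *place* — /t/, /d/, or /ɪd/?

The stem *place* ends in a voiceless consonant other than /t/.
The -ed suffix is realized as /ɪd/ after /t, d/; as /t/ after other voiceless consonants; and as /d/ after other voiced sounds.
So -ed on *place* is pronounced /t/.

/t/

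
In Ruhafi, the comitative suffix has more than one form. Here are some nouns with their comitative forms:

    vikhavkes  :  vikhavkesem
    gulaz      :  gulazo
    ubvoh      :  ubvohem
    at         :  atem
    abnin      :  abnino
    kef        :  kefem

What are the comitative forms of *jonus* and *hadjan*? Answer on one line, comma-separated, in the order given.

The alternation tracks the final consonant of the stem — -em when the stem ends in a voiceless consonant (*vikhavkes*, *ubvoh*, *at*, *kef*); -o when the stem ends in a voiced consonant (*gulaz*, *abnin*).
The final consonant of *jonus* is /s/, which is voiceless, so the suffix is -em, giving *jonusem*.
Since the final consonant of *hadjan* is /n/ (voiced), it takes -o, giving *hadjano*.

jonusem, hadjano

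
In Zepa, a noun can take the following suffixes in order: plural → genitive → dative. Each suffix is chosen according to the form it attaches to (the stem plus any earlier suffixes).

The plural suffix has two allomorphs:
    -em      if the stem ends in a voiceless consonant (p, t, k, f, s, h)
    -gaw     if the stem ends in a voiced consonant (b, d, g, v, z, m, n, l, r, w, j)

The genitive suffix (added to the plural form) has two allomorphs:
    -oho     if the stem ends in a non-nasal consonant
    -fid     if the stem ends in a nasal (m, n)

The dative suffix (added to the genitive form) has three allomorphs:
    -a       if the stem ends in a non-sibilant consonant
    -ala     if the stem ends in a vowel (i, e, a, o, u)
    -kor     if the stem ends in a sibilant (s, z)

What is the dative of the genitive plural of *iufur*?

iufurgawohoala

The final consonant of *iufur* is /r/, which is voiced, so the plural suffix is -gaw, giving *iufurgaw*.
The plural form *iufurgaw*: final consonant = /w/, non-nasal → -oho → *iufurgawoho*.
The final sound of the genitive form *iufurgawoho* is /o/, which is a vowel, so the dative suffix is -ala, giving *iufurgawohoala*.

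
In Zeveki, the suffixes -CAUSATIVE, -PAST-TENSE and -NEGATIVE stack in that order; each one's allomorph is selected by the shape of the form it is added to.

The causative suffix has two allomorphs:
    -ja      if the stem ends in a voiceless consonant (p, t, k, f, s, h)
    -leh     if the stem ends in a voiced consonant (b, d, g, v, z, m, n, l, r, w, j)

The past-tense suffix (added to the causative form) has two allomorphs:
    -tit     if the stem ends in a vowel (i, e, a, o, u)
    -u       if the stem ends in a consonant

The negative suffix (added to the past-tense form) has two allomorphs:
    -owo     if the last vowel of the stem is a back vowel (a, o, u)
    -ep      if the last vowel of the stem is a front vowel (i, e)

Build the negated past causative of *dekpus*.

*dekpus* — final consonant /s/ (voiceless) → -ja → *dekpusja*.
The causative form *dekpusja* — final sound /a/ (a vowel) → -tit → *dekpusjatit*.
The past-tense form *dekpusjatit*: last vowel = /i/, a front vowel → -ep → *dekpusjatitep*.

dekpusjatitep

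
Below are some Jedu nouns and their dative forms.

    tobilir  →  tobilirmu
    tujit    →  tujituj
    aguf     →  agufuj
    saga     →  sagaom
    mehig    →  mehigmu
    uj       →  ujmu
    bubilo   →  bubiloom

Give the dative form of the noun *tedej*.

tedejmu

The suffix is conditioned by the final sound: -uj when the stem ends in a voiceless consonant (*tujit*, *aguf*); -mu when the stem ends in a voiced consonant (*tobilir*, *mehig*, *uj*); -om when the stem ends in a vowel (*saga*, *bubilo*).
*tedej*: final sound = /j/, a voiced consonant → -mu → *tedejmu*.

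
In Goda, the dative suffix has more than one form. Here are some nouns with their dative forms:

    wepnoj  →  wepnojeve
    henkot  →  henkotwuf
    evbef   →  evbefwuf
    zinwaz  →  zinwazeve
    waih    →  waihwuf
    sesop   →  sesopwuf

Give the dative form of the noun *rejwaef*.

The suffix is conditioned by the final consonant: -wuf when the stem ends in a voiceless consonant (*henkot*, *evbef*, *waih*, *sesop*); -eve when the stem ends in a voiced consonant (*wepnoj*, *zinwaz*).
*rejwaef* — final consonant /f/ (voiceless) → -wuf → *rejwaefwuf*.

rejwaefwuf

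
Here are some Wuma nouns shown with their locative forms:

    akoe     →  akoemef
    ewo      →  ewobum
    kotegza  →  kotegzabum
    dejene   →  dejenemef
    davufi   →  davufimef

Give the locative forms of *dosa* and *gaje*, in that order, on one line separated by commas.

The alternation tracks the last vowel of the stem — -mef when the last vowel of the stem is a front vowel (*akoe*, *dejene*, *davufi*); -bum when the last vowel of the stem is a back vowel (*ewo*, *kotegza*).
Since the last vowel of *dosa* is /a/ (a back vowel), it takes -bum, giving *dosabum*.
The last vowel of *gaje* is /e/, which is a front vowel, so the suffix is -mef, giving *gajemef*.

dosabum, gajemef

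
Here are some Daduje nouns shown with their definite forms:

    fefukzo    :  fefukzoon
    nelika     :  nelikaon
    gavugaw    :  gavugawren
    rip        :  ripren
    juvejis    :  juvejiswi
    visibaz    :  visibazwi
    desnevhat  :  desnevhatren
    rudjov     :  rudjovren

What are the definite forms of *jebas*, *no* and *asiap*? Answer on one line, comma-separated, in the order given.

jebaswi, noon, asiapren

The suffix is conditioned by the final sound: -wi when the stem ends in a sibilant (*juvejis*, *visibaz*); -ren when the stem ends in a non-sibilant consonant (*gavugaw*, *rip*, *desnevhat*, *rudjov*); -on when the stem ends in a vowel (*fefukzo*, *nelika*).
Since the final sound of *jebas* is /s/ (a sibilant), it takes -wi, giving *jebaswi*.
*no*: final sound = /o/, a vowel → -on → *noon*.
Since the final sound of *asiap* is /p/ (a non-sibilant consonant), it takes -ren, giving *asiapren*.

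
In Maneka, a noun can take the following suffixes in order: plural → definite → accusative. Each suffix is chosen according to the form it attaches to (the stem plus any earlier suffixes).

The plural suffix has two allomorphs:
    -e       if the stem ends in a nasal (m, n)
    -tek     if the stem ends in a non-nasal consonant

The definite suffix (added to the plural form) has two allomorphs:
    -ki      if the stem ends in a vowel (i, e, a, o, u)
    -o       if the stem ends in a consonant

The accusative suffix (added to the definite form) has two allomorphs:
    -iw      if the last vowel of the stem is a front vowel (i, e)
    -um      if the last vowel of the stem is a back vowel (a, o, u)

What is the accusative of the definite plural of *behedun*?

behedunekiiw

The final consonant of *behedun* is /n/, which is a nasal, so the plural suffix is -e, giving *behedune*.
Since the final sound of the plural form *behedune* is /e/ (a vowel), it takes -ki, giving *beheduneki*.
The last vowel of the definite form *beheduneki* is /i/, which is a front vowel, so the accusative suffix is -iw, giving *behedunekiiw*.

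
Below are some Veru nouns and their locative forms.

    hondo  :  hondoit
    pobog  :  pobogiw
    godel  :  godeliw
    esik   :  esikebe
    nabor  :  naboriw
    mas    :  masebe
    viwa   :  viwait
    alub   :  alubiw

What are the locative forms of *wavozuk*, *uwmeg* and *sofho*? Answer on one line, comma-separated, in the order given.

wavozukebe, uwmegiw, sofhoit

The alternation tracks the final sound of the stem — -ebe when the stem ends in a voiceless consonant (*esik*, *mas*); -iw when the stem ends in a voiced consonant (*pobog*, *godel*, *nabor*, *alub*); -it when the stem ends in a vowel (*hondo*, *viwa*).
*wavozuk* — final sound /k/ (a voiceless consonant) → -ebe → *wavozukebe*.
*uwmeg*: final sound = /g/, a voiced consonant → -iw → *uwmegiw*.
*sofho*: final sound = /o/, a vowel → -it → *sofhoit*.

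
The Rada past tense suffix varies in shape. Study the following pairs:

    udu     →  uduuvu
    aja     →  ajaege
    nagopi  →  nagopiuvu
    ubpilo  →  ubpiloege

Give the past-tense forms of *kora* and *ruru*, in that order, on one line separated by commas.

koraege, ruruuvu

The alternation tracks the last vowel of the stem — -uvu when the last vowel of the stem is a high vowel (*udu*, *nagopi*); -ege when the last vowel of the stem is a non-high vowel (*aja*, *ubpilo*).
*kora*: last vowel = /a/, a non-high vowel → -ege → *koraege*.
*ruru* — last vowel /u/ (a high vowel) → -uvu → *ruruuvu*.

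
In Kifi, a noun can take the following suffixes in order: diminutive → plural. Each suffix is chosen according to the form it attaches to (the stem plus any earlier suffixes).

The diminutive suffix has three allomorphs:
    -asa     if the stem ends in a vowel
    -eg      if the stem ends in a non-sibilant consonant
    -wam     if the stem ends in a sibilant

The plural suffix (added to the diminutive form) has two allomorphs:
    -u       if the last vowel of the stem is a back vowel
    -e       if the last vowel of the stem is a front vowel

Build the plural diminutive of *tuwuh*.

*tuwuh* — final sound /h/ (a non-sibilant consonant) → -eg → *tuwuheg*.
The diminutive form *tuwuheg*: last vowel = /e/, a front vowel → -e → *tuwuhege*.

tuwuhege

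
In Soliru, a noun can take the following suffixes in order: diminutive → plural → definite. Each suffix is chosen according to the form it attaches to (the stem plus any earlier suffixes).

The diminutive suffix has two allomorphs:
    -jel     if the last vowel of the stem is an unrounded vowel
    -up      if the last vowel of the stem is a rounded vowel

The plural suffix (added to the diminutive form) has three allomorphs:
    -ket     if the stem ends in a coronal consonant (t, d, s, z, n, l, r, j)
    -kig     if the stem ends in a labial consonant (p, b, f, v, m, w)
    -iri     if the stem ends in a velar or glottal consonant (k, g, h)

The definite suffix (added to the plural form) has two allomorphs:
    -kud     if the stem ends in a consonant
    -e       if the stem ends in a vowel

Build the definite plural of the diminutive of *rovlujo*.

The last vowel of *rovlujo* is /o/, which is a rounded vowel, so the diminutive suffix is -up, giving *rovlujoup*.
The diminutive form *rovlujoup* — final consonant /p/ (labial) → -kig → *rovlujoupkig*.
Since the final sound of the plural form *rovlujoupkig* is /g/ (a consonant), it takes -kud, giving *rovlujoupkigkud*.

rovlujoupkigkud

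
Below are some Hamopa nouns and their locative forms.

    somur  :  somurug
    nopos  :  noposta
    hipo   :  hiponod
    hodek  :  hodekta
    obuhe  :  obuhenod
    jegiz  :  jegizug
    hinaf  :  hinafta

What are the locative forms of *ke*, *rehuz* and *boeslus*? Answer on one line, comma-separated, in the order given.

kenod, rehuzug, boeslusta

The suffix is conditioned by the final sound: -ta when the stem ends in a voiceless consonant (*nopos*, *hodek*, *hinaf*); -ug when the stem ends in a voiced consonant (*somur*, *jegiz*); -nod when the stem ends in a vowel (*hipo*, *obuhe*).
Since the final sound of *ke* is /e/ (a vowel), it takes -nod, giving *kenod*.
*rehuz*: final sound = /z/, a voiced consonant → -ug → *rehuzug*.
*boeslus*: final sound = /s/, a voiceless consonant → -ta → *boeslusta*.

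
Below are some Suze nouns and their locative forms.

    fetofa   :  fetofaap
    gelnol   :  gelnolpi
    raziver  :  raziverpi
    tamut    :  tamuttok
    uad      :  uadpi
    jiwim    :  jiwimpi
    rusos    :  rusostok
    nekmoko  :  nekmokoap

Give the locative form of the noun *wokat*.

wokattok

The suffix is conditioned by the final sound: -tok when the stem ends in a voiceless consonant (*tamut*, *rusos*); -pi when the stem ends in a voiced consonant (*gelnol*, *raziver*, *uad*, *jiwim*); -ap when the stem ends in a vowel (*fetofa*, *nekmoko*).
*wokat* — final sound /t/ (a voiceless consonant) → -tok → *wokattok*.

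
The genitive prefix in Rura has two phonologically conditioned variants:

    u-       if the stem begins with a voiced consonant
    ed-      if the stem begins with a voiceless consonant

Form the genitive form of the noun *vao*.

*vao*: first consonant = /v/, voiced → u- → *uvao*.

uvao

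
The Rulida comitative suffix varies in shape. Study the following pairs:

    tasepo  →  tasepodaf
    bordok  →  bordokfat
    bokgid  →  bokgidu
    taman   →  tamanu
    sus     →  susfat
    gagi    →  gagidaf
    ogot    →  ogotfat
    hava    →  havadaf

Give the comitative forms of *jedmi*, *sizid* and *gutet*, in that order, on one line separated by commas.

The suffix is conditioned by the final sound: -fat when the stem ends in a voiceless consonant (*bordok*, *sus*, *ogot*); -u when the stem ends in a voiced consonant (*bokgid*, *taman*); -daf when the stem ends in a vowel (*tasepo*, *gagi*, *hava*).
Since the final sound of *jedmi* is /i/ (a vowel), it takes -daf, giving *jedmidaf*.
Since the final sound of *sizid* is /d/ (a voiced consonant), it takes -u, giving *sizidu*.
*gutet*: final sound = /t/, a voiceless consonant → -fat → *gutetfat*.

jedmidaf, sizidu, gutetfat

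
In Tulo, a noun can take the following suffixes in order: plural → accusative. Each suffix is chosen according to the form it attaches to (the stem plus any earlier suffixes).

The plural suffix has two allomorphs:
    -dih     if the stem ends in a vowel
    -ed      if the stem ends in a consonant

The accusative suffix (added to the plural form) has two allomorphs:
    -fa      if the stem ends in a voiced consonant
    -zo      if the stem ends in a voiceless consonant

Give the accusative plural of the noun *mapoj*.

mapojedfa

Since the final sound of *mapoj* is /j/ (a consonant), it takes -ed, giving *mapojed*.
The final consonant of the plural form *mapojed* is /d/, which is voiced, so the accusative suffix is -fa, giving *mapojedfa*.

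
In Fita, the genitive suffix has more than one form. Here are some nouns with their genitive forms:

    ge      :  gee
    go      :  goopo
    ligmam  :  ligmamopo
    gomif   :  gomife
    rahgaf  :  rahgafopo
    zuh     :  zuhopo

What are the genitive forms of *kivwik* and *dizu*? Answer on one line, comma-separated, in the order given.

Looking at the last vowel of each stem: -e when the last vowel of the stem is a front vowel (*ge*, *gomif*); -opo when the last vowel of the stem is a back vowel (*go*, *ligmam*, *rahgaf*, *zuh*).
*kivwik*: last vowel = /i/, a front vowel → -e → *kivwike*.
*dizu* — last vowel /u/ (a back vowel) → -opo → *dizuopo*.

kivwike, dizuopo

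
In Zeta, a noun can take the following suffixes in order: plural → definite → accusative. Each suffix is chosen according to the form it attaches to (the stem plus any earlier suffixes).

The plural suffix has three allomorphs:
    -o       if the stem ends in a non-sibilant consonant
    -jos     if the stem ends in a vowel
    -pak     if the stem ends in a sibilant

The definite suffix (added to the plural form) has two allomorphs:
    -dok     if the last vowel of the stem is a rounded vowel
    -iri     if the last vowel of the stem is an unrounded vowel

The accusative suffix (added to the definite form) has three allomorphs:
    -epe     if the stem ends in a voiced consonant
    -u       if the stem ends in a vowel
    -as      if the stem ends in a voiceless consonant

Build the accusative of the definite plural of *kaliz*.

kalizpakiriu

*kaliz*: final sound = /z/, a sibilant → -pak → *kalizpak*.
The plural form *kalizpak* — last vowel /a/ (an unrounded vowel) → -iri → *kalizpakiri*.
The final sound of the definite form *kalizpakiri* is /i/, which is a vowel, so the accusative suffix is -u, giving *kalizpakiriu*.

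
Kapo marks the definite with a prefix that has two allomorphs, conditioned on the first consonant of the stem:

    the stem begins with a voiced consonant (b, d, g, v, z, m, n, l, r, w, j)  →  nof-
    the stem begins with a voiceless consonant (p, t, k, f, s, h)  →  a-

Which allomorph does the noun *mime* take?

*mime* — first consonant /m/ (voiced) → nof-.

nof-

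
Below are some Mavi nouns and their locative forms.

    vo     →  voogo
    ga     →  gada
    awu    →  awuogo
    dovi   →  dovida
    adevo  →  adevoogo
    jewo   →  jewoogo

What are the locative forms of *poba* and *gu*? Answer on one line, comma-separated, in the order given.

The alternation tracks the last vowel of the stem — -ogo when the last vowel of the stem is a rounded vowel (*vo*, *awu*, *adevo*, *jewo*); -da when the last vowel of the stem is an unrounded vowel (*ga*, *dovi*).
*poba*: last vowel = /a/, an unrounded vowel → -da → *pobada*.
Since the last vowel of *gu* is /u/ (a rounded vowel), it takes -ogo, giving *guogo*.

pobada, guogo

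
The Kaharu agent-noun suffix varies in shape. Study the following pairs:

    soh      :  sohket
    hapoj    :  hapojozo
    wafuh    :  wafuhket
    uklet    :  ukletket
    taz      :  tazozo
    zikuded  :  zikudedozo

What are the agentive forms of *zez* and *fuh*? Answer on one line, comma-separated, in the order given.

zezozo, fuhket

The suffix is conditioned by the final consonant: -ket when the stem ends in a voiceless consonant (*soh*, *wafuh*, *uklet*); -ozo when the stem ends in a voiced consonant (*hapoj*, *taz*, *zikuded*).
*zez* — final consonant /z/ (voiced) → -ozo → *zezozo*.
*fuh* — final consonant /h/ (voiceless) → -ket → *fuhket*.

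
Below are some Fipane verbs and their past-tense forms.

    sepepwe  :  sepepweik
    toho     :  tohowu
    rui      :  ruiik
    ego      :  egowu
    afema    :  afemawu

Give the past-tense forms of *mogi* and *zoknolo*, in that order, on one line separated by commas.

Looking at the last vowel of each stem: -ik when the last vowel of the stem is a front vowel (*sepepwe*, *rui*); -wu when the last vowel of the stem is a back vowel (*toho*, *ego*, *afema*).
Since the last vowel of *mogi* is /i/ (a front vowel), it takes -ik, giving *mogiik*.
The last vowel of *zoknolo* is /o/, which is a back vowel, so the suffix is -wu, giving *zoknolowu*.

mogiik, zoknolowu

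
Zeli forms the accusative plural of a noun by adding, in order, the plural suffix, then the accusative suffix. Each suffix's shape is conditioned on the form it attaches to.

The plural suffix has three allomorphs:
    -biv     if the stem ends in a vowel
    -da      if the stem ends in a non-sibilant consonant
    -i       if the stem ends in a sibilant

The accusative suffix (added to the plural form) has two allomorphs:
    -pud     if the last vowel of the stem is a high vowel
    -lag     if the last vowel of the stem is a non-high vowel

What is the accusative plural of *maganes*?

maganesipud

Since the final sound of *maganes* is /s/ (a sibilant), it takes -i, giving *maganesi*.
The plural form *maganesi* — last vowel /i/ (a high vowel) → -pud → *maganesipud*.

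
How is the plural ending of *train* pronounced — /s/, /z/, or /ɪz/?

The stem *train* ends in a voiced non-sibilant sound.
The plural suffix surfaces as /ɪz/ after sibilants, /s/ after other voiceless consonants, and /z/ after other voiced sounds.
So the plural -s on *train* is pronounced /z/.

/z/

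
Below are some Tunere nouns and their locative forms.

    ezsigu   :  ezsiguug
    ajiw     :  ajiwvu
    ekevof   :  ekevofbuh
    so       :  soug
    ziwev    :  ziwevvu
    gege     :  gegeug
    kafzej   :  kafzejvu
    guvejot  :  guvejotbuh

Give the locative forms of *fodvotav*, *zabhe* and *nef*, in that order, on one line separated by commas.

fodvotavvu, zabheug, nefbuh

Looking at the final sound of each stem: -buh when the stem ends in a voiceless consonant (*ekevof*, *guvejot*); -vu when the stem ends in a voiced consonant (*ajiw*, *ziwev*, *kafzej*); -ug when the stem ends in a vowel (*ezsigu*, *so*, *gege*).
The final sound of *fodvotav* is /v/, which is a voiced consonant, so the suffix is -vu, giving *fodvotavvu*.
*zabhe* — final sound /e/ (a vowel) → -ug → *zabheug*.
The final sound of *nef* is /f/, which is a voiceless consonant, so the suffix is -buh, giving *nefbuh*.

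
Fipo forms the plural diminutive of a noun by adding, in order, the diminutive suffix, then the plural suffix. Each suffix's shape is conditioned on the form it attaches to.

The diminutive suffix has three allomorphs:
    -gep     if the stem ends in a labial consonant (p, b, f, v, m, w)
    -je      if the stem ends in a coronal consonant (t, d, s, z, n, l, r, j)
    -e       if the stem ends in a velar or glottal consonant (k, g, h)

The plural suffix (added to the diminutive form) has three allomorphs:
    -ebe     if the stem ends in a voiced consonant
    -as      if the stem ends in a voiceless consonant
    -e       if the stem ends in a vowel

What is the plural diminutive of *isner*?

isnerjee

*isner*: final consonant = /r/, coronal → -je → *isnerje*.
Since the final sound of the diminutive form *isnerje* is /e/ (a vowel), it takes -e, giving *isnerjee*.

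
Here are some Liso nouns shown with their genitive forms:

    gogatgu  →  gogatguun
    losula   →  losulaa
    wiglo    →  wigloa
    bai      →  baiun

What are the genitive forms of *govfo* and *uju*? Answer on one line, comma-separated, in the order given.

govfoa, ujuun

The pattern is height harmony: -un when the last vowel of the stem is a high vowel (*gogatgu*, *bai*); -a when the last vowel of the stem is a non-high vowel (*losula*, *wiglo*).
*govfo*: last vowel = /o/, a non-high vowel → -a → *govfoa*.
*uju*: last vowel = /u/, a high vowel → -un → *ujuun*.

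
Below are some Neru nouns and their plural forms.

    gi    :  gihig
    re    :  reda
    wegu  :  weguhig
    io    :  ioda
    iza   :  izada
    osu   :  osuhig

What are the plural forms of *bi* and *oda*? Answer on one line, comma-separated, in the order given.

The pattern is height harmony: -hig when the last vowel of the stem is a high vowel (*gi*, *wegu*, *osu*); -da when the last vowel of the stem is a non-high vowel (*re*, *io*, *iza*).
Since the last vowel of *bi* is /i/ (a high vowel), it takes -hig, giving *bihig*.
*oda* — last vowel /a/ (a non-high vowel) → -da → *odada*.

bihig, odada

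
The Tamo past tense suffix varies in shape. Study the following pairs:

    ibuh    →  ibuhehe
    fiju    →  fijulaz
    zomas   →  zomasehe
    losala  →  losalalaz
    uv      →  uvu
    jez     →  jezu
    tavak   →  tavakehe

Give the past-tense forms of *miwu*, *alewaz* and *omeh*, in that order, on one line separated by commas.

Looking at the final sound of each stem: -ehe when the stem ends in a voiceless consonant (*ibuh*, *zomas*, *tavak*); -u when the stem ends in a voiced consonant (*uv*, *jez*); -laz when the stem ends in a vowel (*fiju*, *losala*).
The final sound of *miwu* is /u/, which is a vowel, so the suffix is -laz, giving *miwulaz*.
*alewaz*: final sound = /z/, a voiced consonant → -u → *alewazu*.
*omeh* — final sound /h/ (a voiceless consonant) → -ehe → *omehehe*.

miwulaz, alewazu, omehehe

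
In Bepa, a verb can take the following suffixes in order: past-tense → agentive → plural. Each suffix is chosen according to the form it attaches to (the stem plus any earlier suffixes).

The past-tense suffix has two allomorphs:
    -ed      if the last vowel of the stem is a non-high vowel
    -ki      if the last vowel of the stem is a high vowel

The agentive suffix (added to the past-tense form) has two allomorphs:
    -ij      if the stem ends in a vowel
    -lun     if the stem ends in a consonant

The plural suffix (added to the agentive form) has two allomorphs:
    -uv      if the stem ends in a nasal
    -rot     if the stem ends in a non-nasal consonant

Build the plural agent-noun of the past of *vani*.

vanikiijrot

*vani* — last vowel /i/ (a high vowel) → -ki → *vaniki*.
The final sound of the past-tense form *vaniki* is /i/, which is a vowel, so the agentive suffix is -ij, giving *vanikiij*.
Since the final consonant of the agentive form *vanikiij* is /j/ (non-nasal), it takes -rot, giving *vanikiijrot*.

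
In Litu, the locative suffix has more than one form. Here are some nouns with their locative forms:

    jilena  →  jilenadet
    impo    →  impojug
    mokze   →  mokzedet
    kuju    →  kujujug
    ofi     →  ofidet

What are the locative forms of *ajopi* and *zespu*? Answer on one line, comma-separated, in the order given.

ajopidet, zespujug

The suffix is conditioned by the last vowel: -jug when the last vowel of the stem is a rounded vowel (*impo*, *kuju*); -det when the last vowel of the stem is an unrounded vowel (*jilena*, *mokze*, *ofi*).
*ajopi*: last vowel = /i/, an unrounded vowel → -det → *ajopidet*.
Since the last vowel of *zespu* is /u/ (a rounded vowel), it takes -jug, giving *zespujug*.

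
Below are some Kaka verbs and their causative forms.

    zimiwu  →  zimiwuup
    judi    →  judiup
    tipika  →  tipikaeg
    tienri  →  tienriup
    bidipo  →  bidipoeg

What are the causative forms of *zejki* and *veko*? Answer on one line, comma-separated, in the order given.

zejkiup, vekoeg

The suffix is conditioned by the last vowel: -up when the last vowel of the stem is a high vowel (*zimiwu*, *judi*, *tienri*); -eg when the last vowel of the stem is a non-high vowel (*tipika*, *bidipo*).
Since the last vowel of *zejki* is /i/ (a high vowel), it takes -up, giving *zejkiup*.
*veko* — last vowel /o/ (a non-high vowel) → -eg → *vekoeg*.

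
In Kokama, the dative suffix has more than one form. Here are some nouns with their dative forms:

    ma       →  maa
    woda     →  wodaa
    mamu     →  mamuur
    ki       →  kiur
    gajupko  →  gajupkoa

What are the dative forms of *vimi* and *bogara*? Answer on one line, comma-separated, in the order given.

The pattern is height harmony: -ur when the last vowel of the stem is a high vowel (*mamu*, *ki*); -a when the last vowel of the stem is a non-high vowel (*ma*, *woda*, *gajupko*).
*vimi*: last vowel = /i/, a high vowel → -ur → *vimiur*.
*bogara*: last vowel = /a/, a non-high vowel → -a → *bogaraa*.

vimiur, bogaraa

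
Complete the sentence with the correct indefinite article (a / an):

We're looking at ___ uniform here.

The indefinite article is chosen by the initial *sound* of the following word, not its spelling.
*uniform* begins with the sound /juː/ (u pronounced /juː/) — a consonant sound.
So the article is *a*: We're looking at a uniform here.

a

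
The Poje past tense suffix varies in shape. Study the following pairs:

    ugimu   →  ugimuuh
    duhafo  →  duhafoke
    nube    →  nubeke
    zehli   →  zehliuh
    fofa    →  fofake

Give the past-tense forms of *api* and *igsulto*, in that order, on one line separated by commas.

The suffix is conditioned by the last vowel: -uh when the last vowel of the stem is a high vowel (*ugimu*, *zehli*); -ke when the last vowel of the stem is a non-high vowel (*duhafo*, *nube*, *fofa*).
Since the last vowel of *api* is /i/ (a high vowel), it takes -uh, giving *apiuh*.
*igsulto* — last vowel /o/ (a non-high vowel) → -ke → *igsultoke*.

apiuh, igsultoke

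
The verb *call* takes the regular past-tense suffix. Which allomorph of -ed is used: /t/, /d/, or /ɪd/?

/d/

The stem *call* ends in a voiced sound other than /d/.
The -ed suffix is realized as /ɪd/ after /t, d/; as /t/ after other voiceless consonants; and as /d/ after other voiced sounds.
So -ed on *call* is pronounced /d/.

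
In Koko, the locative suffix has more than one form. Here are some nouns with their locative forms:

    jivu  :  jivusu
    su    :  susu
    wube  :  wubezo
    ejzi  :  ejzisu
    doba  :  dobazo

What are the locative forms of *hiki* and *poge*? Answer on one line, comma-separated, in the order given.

The pattern is height harmony: -su when the last vowel of the stem is a high vowel (*jivu*, *su*, *ejzi*); -zo when the last vowel of the stem is a non-high vowel (*wube*, *doba*).
*hiki* — last vowel /i/ (a high vowel) → -su → *hikisu*.
*poge* — last vowel /e/ (a non-high vowel) → -zo → *pogezo*.

hikisu, pogezo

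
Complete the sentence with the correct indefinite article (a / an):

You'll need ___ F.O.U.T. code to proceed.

The indefinite article is chosen by the initial *sound* of the following word, not its spelling.
The initialism *F.O.U.T.* is read letter by letter; the first letter, F, is pronounced /ɛf/, which begins with a vowel sound.
So the article is *an*: You'll need an F.O.U.T. code to proceed.

an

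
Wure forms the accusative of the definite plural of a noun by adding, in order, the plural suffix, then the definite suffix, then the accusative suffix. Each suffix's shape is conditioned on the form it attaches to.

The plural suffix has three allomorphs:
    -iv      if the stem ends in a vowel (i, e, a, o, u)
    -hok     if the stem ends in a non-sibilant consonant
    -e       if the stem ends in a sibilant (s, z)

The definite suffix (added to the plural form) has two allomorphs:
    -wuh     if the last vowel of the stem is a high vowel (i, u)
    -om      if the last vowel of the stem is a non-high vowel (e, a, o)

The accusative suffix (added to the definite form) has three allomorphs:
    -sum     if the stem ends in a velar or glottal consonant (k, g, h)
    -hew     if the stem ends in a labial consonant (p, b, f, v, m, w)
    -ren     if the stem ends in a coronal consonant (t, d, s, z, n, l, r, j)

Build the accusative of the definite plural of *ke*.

*ke* — final sound /e/ (a vowel) → -iv → *keiv*.
The plural form *keiv* — last vowel /i/ (a high vowel) → -wuh → *keivwuh*.
Since the final consonant of the definite form *keivwuh* is /h/ (velar/glottal), it takes -sum, giving *keivwuhsum*.

keivwuhsum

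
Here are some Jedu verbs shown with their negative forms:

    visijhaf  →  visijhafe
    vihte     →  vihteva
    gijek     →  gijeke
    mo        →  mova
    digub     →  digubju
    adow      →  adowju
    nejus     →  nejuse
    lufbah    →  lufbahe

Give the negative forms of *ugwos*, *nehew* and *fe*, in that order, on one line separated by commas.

The alternation tracks the final sound of the stem — -e when the stem ends in a voiceless consonant (*visijhaf*, *gijek*, *nejus*, *lufbah*); -ju when the stem ends in a voiced consonant (*digub*, *adow*); -va when the stem ends in a vowel (*vihte*, *mo*).
*ugwos* — final sound /s/ (a voiceless consonant) → -e → *ugwose*.
The final sound of *nehew* is /w/, which is a voiced consonant, so the suffix is -ju, giving *nehewju*.
*fe*: final sound = /e/, a vowel → -va → *feva*.

ugwose, nehewju, feva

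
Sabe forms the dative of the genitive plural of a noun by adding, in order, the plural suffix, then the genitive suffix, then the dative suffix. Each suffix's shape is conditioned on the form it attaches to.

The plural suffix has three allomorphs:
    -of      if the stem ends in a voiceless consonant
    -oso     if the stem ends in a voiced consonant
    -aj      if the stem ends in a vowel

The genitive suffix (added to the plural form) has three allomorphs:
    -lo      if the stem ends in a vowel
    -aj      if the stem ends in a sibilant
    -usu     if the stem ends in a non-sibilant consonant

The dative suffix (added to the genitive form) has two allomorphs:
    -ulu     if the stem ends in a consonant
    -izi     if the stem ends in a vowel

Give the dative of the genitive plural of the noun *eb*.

*eb* — final sound /b/ (a voiced consonant) → -oso → *eboso*.
The plural form *eboso* — final sound /o/ (a vowel) → -lo → *ebosolo*.
The final sound of the genitive form *ebosolo* is /o/, which is a vowel, so the dative suffix is -izi, giving *ebosoloizi*.

ebosoloizi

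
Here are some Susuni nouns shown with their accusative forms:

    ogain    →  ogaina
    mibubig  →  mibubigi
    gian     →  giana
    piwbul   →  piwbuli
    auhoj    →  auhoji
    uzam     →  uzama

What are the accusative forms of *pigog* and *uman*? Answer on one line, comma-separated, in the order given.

The suffix is conditioned by the final consonant: -a when the stem ends in a nasal (*ogain*, *gian*, *uzam*); -i when the stem ends in a non-nasal consonant (*mibubig*, *piwbul*, *auhoj*).
Since the final consonant of *pigog* is /g/ (non-nasal), it takes -i, giving *pigogi*.
*uman*: final consonant = /n/, a nasal → -a → *umana*.

pigogi, umana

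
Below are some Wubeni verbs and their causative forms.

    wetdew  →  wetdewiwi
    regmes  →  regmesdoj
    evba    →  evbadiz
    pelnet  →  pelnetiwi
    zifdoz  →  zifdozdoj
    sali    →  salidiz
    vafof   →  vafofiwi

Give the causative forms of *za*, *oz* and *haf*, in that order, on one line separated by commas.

The alternation tracks the final sound of the stem — -doj when the stem ends in a sibilant (*regmes*, *zifdoz*); -iwi when the stem ends in a non-sibilant consonant (*wetdew*, *pelnet*, *vafof*); -diz when the stem ends in a vowel (*evba*, *sali*).
*za* — final sound /a/ (a vowel) → -diz → *zadiz*.
*oz* — final sound /z/ (a sibilant) → -doj → *ozdoj*.
*haf* — final sound /f/ (a non-sibilant consonant) → -iwi → *hafiwi*.

zadiz, ozdoj, hafiwi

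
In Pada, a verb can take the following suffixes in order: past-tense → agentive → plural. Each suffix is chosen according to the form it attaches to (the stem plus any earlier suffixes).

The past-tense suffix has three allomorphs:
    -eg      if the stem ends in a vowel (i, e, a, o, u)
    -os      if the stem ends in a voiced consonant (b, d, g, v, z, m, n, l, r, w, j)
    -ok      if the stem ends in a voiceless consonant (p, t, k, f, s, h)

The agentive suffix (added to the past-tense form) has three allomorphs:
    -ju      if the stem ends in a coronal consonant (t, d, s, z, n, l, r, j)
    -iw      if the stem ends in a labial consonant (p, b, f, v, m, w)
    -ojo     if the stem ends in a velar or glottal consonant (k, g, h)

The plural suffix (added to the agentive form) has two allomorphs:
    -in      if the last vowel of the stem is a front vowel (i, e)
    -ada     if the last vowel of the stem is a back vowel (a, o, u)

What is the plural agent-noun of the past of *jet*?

The final sound of *jet* is /t/, which is a voiceless consonant, so the past-tense suffix is -ok, giving *jetok*.
The past-tense form *jetok* — final consonant /k/ (velar/glottal) → -ojo → *jetokojo*.
Since the last vowel of the agentive form *jetokojo* is /o/ (a back vowel), it takes -ada, giving *jetokojoada*.

jetokojoada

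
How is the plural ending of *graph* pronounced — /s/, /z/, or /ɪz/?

/s/

The stem *graph* ends in a voiceless non-sibilant consonant.
The plural suffix surfaces as /ɪz/ after sibilants, /s/ after other voiceless consonants, and /z/ after other voiced sounds.
So the plural -s on *graph* is pronounced /s/.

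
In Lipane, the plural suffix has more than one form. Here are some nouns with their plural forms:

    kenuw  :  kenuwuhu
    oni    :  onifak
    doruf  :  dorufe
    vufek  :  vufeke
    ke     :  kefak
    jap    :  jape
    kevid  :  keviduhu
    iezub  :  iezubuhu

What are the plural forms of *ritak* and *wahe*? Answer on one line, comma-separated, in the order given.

ritake, wahefak

The pattern is voicing of the final sound: -e when the stem ends in a voiceless consonant (*doruf*, *vufek*, *jap*); -uhu when the stem ends in a voiced consonant (*kenuw*, *kevid*, *iezub*); -fak when the stem ends in a vowel (*oni*, *ke*).
*ritak*: final sound = /k/, a voiceless consonant → -e → *ritake*.
*wahe* — final sound /e/ (a vowel) → -fak → *wahefak*.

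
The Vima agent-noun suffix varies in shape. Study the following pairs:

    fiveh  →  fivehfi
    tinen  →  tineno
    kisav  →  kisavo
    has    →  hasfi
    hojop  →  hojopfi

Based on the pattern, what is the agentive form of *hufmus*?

hufmusfi

The pattern is voicing of the final consonant: -fi when the stem ends in a voiceless consonant (*fiveh*, *has*, *hojop*); -o when the stem ends in a voiced consonant (*tinen*, *kisav*).
The final consonant of *hufmus* is /s/, which is voiceless, so the suffix is -fi, giving *hufmusfi*.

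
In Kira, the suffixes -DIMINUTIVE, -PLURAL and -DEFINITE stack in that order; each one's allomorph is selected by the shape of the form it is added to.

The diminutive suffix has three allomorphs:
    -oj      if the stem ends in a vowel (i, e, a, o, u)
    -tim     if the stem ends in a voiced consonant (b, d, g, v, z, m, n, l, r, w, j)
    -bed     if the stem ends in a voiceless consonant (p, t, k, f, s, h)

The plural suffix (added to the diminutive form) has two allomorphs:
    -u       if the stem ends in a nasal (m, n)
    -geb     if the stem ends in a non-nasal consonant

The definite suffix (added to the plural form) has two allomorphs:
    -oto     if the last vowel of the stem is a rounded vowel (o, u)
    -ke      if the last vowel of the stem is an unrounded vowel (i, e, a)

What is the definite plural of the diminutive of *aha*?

ahaojgebke

*aha* — final sound /a/ (a vowel) → -oj → *ahaoj*.
Since the final consonant of the diminutive form *ahaoj* is /j/ (non-nasal), it takes -geb, giving *ahaojgeb*.
The last vowel of the plural form *ahaojgeb* is /e/, which is an unrounded vowel, so the definite suffix is -ke, giving *ahaojgebke*.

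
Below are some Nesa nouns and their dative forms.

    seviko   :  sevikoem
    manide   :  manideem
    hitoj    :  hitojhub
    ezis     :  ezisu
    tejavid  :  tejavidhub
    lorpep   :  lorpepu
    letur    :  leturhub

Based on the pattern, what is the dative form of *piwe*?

Looking at the final sound of each stem: -u when the stem ends in a voiceless consonant (*ezis*, *lorpep*); -hub when the stem ends in a voiced consonant (*hitoj*, *tejavid*, *letur*); -em when the stem ends in a vowel (*seviko*, *manide*).
*piwe* — final sound /e/ (a vowel) → -em → *piweem*.

piweem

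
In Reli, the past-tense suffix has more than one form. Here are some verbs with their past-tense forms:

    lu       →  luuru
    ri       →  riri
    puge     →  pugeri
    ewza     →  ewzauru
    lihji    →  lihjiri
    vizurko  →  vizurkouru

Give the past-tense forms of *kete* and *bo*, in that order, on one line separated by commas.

The pattern is front/back vowel harmony: -ri when the last vowel of the stem is a front vowel (*ri*, *puge*, *lihji*); -uru when the last vowel of the stem is a back vowel (*lu*, *ewza*, *vizurko*).
*kete* — last vowel /e/ (a front vowel) → -ri → *keteri*.
Since the last vowel of *bo* is /o/ (a back vowel), it takes -uru, giving *bouru*.

keteri, bouru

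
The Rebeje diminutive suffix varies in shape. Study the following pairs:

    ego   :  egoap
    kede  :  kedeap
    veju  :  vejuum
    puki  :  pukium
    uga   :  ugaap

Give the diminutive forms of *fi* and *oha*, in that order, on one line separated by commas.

fium, ohaap

The pattern is height harmony: -um when the last vowel of the stem is a high vowel (*veju*, *puki*); -ap when the last vowel of the stem is a non-high vowel (*ego*, *kede*, *uga*).
*fi*: last vowel = /i/, a high vowel → -um → *fium*.
Since the last vowel of *oha* is /a/ (a non-high vowel), it takes -ap, giving *ohaap*.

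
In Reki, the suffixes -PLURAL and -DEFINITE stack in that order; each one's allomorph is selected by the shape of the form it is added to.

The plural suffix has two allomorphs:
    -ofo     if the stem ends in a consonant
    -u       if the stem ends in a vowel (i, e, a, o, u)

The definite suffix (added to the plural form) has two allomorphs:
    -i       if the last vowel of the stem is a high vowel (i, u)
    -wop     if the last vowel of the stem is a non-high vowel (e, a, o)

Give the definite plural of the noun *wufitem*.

*wufitem*: final sound = /m/, a consonant → -ofo → *wufitemofo*.
Since the last vowel of the plural form *wufitemofo* is /o/ (a non-high vowel), it takes -wop, giving *wufitemofowop*.

wufitemofowop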